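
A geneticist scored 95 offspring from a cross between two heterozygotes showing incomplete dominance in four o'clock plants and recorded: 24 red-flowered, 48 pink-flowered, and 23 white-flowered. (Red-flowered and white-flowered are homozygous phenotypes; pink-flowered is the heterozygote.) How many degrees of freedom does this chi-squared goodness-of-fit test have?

With incomplete dominance, a heterozygote × heterozygote cross gives a 1:2:1 phenotypic ratio.
A goodness-of-fit test with 3 phenotype classes has df = 3 − 1 = 2.

2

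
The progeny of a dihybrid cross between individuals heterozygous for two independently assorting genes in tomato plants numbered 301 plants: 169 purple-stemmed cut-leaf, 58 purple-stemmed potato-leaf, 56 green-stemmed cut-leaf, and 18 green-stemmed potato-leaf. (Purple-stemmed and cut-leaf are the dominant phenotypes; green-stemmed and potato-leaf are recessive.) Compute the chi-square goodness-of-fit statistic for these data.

A dihybrid F₂ with independent assortment and complete dominance at both loci gives a 9:3:3:1 phenotypic ratio.
Under the 9:3:3:1 hypothesis (Σ ratio = 16, N = 301):
  purple-stemmed cut-leaf: 301 × 9/16 = 169.3125
  purple-stemmed potato-leaf: 301 × 3/16 = 56.4375
  green-stemmed cut-leaf: 301 × 3/16 = 56.4375
  green-stemmed potato-leaf: 301 × 1/16 = 18.8125
χ² = Σ (O − E)² / E
  purple-stemmed cut-leaf: (169 − 169.3125)² / 169.3125 = 0.0006
  purple-stemmed potato-leaf: (58 − 56.4375)² / 56.4375 = 0.0433
  green-stemmed cut-leaf: (56 − 56.4375)² / 56.4375 = 0.0034
  green-stemmed potato-leaf: (18 − 18.8125)² / 18.8125 = 0.0351
χ² = 0.0006 + 0.0433 + 0.0034 + 0.0351 = 0.0824 ≈ 0.082

0.082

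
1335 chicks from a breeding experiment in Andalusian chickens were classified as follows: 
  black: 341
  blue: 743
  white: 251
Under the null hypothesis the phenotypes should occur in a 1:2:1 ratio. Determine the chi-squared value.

The 1:2:1 ratio has 4 parts, so with N = 1335 the expected counts are:
  black: 1335 × 1/4 = 333.75
  blue: 1335 × 2/4 = 667.5
  white: 1335 × 1/4 = 333.75
χ² = Σ (O − E)² / E
  black: (341 − 333.75)² / 333.75 = 0.1575
  blue: (743 − 667.5)² / 667.5 = 8.5397
  white: (251 − 333.75)² / 333.75 = 20.5170
χ² = 0.1575 + 8.5397 + 20.5170 = 29.2142 ≈ 29.214

29.214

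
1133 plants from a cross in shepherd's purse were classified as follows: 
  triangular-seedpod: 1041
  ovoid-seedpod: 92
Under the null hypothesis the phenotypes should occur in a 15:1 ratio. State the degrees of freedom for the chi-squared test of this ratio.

1

A goodness-of-fit test with 2 phenotype classes has df = 2 − 1 = 1.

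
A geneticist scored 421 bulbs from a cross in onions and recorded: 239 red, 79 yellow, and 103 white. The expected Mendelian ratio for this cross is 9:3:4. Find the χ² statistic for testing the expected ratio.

0.068

Under the 9:3:4 hypothesis (Σ ratio = 16, N = 421):
  red: 421 × 9/16 = 236.8125
  yellow: 421 × 3/16 = 78.9375
  white: 421 × 4/16 = 105.25
χ² = Σ (O − E)² / E
  red: (239 − 236.8125)² / 236.8125 = 0.0202
  yellow: (79 − 78.9375)² / 78.9375 = 0.0000
  white: (103 − 105.25)² / 105.25 = 0.0481
χ² = 0.0202 + 0.0000 + 0.0481 = 0.0683 ≈ 0.068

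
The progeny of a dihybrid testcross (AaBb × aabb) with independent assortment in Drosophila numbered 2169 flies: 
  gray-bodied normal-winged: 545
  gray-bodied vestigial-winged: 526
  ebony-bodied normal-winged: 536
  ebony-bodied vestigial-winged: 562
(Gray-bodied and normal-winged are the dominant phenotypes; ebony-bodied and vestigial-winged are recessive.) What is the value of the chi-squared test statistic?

1.292

A dihybrid testcross with independent assortment gives a 1:1:1:1 ratio.
The 1:1:1:1 ratio has 4 parts, so with N = 2169 the expected counts are:
  gray-bodied normal-winged: 2169 × 1/4 = 542.25
  gray-bodied vestigial-winged: 2169 × 1/4 = 542.25
  ebony-bodied normal-winged: 2169 × 1/4 = 542.25
  ebony-bodied vestigial-winged: 2169 × 1/4 = 542.25
χ² = Σ (O − E)² / E
  gray-bodied normal-winged: (545 − 542.25)² / 542.25 = 0.0139
  gray-bodied vestigial-winged: (526 − 542.25)² / 542.25 = 0.4870
  ebony-bodied normal-winged: (536 − 542.25)² / 542.25 = 0.0720
  ebony-bodied vestigial-winged: (562 − 542.25)² / 542.25 = 0.7193
χ² = 0.0139 + 0.4870 + 0.0720 + 0.7193 = 1.2922 ≈ 1.292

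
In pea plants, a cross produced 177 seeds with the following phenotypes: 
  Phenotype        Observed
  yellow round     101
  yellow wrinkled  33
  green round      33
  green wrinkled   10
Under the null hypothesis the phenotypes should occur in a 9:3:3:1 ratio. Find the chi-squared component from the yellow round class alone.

0.021

Expected counts for N = 177 under a 9:3:3:1 ratio (total parts = 16):
  yellow round: 177 × 9/16 = 99.5625
  yellow wrinkled: 177 × 3/16 = 33.1875
  green round: 177 × 3/16 = 33.1875
  green wrinkled: 177 × 1/16 = 11.0625
Contribution of yellow round: (101 − 99.5625)² / 99.5625 = 0.0208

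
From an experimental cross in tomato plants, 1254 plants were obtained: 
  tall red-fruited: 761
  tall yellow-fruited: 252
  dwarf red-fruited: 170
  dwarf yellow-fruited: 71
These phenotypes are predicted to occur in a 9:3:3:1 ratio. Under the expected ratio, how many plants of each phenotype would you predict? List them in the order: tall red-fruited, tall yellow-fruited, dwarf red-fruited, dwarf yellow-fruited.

Total ratio parts = 16. Expected numbers out of 1254:
  tall red-fruited: 1254 × 9/16 = 705.375
  tall yellow-fruited: 1254 × 3/16 = 235.125
  dwarf red-fruited: 1254 × 3/16 = 235.125
  dwarf yellow-fruited: 1254 × 1/16 = 78.375

705.375, 235.125, 235.125, 78.375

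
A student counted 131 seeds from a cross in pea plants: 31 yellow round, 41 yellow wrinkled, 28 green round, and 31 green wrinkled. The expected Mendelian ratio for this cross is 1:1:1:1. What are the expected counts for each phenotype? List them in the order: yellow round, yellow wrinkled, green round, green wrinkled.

Total ratio parts = 4. Expected numbers out of 131:
  yellow round: 131 × 1/4 = 32.75
  yellow wrinkled: 131 × 1/4 = 32.75
  green round: 131 × 1/4 = 32.75
  green wrinkled: 131 × 1/4 = 32.75

32.75, 32.75, 32.75, 32.75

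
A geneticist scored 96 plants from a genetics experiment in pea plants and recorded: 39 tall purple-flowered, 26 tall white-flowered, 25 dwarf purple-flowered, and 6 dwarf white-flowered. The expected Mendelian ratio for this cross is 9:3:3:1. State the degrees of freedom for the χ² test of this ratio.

A goodness-of-fit test with 4 phenotype classes has df = 4 − 1 = 3.

3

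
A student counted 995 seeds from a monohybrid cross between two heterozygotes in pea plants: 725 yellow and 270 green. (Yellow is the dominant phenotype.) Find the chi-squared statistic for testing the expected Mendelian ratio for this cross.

For a monohybrid cross between heterozygotes with complete dominance, the expected phenotypic ratio is 3:1.
Under the 3:1 hypothesis (Σ ratio = 4, N = 995):
  yellow: 995 × 3/4 = 746.25
  green: 995 × 1/4 = 248.75
χ² = Σ (O − E)² / E
  yellow: (725 − 746.25)² / 746.25 = 0.6051
  green: (270 − 248.75)² / 248.75 = 1.8153
χ² = 0.6051 + 1.8153 = 2.4204 ≈ 2.420

2.420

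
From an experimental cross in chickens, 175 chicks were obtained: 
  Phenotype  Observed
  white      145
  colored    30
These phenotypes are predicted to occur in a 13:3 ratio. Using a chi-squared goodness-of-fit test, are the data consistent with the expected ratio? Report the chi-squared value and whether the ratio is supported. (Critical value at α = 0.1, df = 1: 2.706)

0.297; consistent

Total ratio parts = 16. Expected numbers out of 175:
  white: 175 × 13/16 = 142.1875
  colored: 175 × 3/16 = 32.8125
χ² = Σ (O − E)² / E
  white: (145 − 142.1875)² / 142.1875 = 0.0556
  colored: (30 − 32.8125)² / 32.8125 = 0.2411
χ² = 0.0556 + 0.2411 = 0.2967 ≈ 0.297
Degrees of freedom = 2 − 1 = 1; critical value at α = 0.1 is 2.706.
Since 0.297 < 2.706, we fail to reject the null hypothesis — the data are consistent with the 13:3 ratio.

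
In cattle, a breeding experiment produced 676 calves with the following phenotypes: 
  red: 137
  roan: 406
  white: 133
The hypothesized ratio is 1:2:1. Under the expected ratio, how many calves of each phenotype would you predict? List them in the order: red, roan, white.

169, 338, 169

Expected counts for N = 676 under a 1:2:1 ratio (total parts = 4):
  red: 676 × 1/4 = 169
  roan: 676 × 2/4 = 338
  white: 676 × 1/4 = 169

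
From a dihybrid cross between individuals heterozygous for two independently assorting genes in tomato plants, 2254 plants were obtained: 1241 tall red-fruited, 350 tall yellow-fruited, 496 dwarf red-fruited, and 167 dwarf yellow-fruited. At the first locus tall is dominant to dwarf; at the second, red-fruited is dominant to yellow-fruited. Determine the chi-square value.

30.634

A dihybrid F₂ with independent assortment and complete dominance at both loci gives a 9:3:3:1 phenotypic ratio.
Total ratio parts = 16. Expected numbers out of 2254:
  tall red-fruited: 2254 × 9/16 = 1267.875
  tall yellow-fruited: 2254 × 3/16 = 422.625
  dwarf red-fruited: 2254 × 3/16 = 422.625
  dwarf yellow-fruited: 2254 × 1/16 = 140.875
χ² = Σ (O − E)² / E
  tall red-fruited: (1241 − 1267.875)² / 1267.875 = 0.5697
  tall yellow-fruited: (350 − 422.625)² / 422.625 = 12.4801
  dwarf red-fruited: (496 − 422.625)² / 422.625 = 12.7392
  dwarf yellow-fruited: (167 − 140.875)² / 140.875 = 4.8448
χ² = 0.5697 + 12.4801 + 12.7392 + 4.8448 = 30.6338 ≈ 30.634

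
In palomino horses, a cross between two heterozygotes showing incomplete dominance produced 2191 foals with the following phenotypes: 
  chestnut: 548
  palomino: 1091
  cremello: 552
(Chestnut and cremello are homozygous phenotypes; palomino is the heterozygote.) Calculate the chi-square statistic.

0.052

With incomplete dominance, a heterozygote × heterozygote cross gives a 1:2:1 phenotypic ratio.
Total ratio parts = 4. Expected numbers out of 2191:
  chestnut: 2191 × 1/4 = 547.75
  palomino: 2191 × 2/4 = 1095.5
  cremello: 2191 × 1/4 = 547.75
χ² = Σ (O − E)² / E
  chestnut: (548 − 547.75)² / 547.75 = 0.0001
  palomino: (1091 − 1095.5)² / 1095.5 = 0.0185
  cremello: (552 − 547.75)² / 547.75 = 0.0330
χ² = 0.0001 + 0.0185 + 0.0330 = 0.0516 ≈ 0.052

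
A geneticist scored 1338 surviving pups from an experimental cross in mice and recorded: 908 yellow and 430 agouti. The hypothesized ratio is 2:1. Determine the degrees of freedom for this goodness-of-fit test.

A goodness-of-fit test with 2 phenotype classes has df = 2 − 1 = 1.

1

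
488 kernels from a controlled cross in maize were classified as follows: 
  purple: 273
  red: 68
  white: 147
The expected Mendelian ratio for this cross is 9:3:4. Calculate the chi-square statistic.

Total ratio parts = 16. Expected numbers out of 488:
  purple: 488 × 9/16 = 274.5
  red: 488 × 3/16 = 91.5
  white: 488 × 4/16 = 122
χ² = Σ (O − E)² / E
  purple: (273 − 274.5)² / 274.5 = 0.0082
  red: (68 − 91.5)² / 91.5 = 6.0355
  white: (147 − 122)² / 122 = 5.1230
χ² = 0.0082 + 6.0355 + 5.1230 = 11.1667 ≈ 11.167

11.167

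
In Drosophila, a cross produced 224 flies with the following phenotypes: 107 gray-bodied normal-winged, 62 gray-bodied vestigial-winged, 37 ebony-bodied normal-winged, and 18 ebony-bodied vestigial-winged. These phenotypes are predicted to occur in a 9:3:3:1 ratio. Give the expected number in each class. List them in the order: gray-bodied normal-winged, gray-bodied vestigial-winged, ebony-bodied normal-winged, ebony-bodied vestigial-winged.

Expected counts for N = 224 under a 9:3:3:1 ratio (total parts = 16):
  gray-bodied normal-winged: 224 × 9/16 = 126
  gray-bodied vestigial-winged: 224 × 3/16 = 42
  ebony-bodied normal-winged: 224 × 3/16 = 42
  ebony-bodied vestigial-winged: 224 × 1/16 = 14

126, 42, 42, 14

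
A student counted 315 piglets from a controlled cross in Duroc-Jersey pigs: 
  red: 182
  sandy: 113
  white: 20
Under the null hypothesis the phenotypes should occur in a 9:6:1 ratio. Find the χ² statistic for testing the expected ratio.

0.358

Total ratio parts = 16. Expected numbers out of 315:
  red: 315 × 9/16 = 177.1875
  sandy: 315 × 6/16 = 118.125
  white: 315 × 1/16 = 19.6875
χ² = Σ (O − E)² / E
  red: (182 − 177.1875)² / 177.1875 = 0.1307
  sandy: (113 − 118.125)² / 118.125 = 0.2224
  white: (20 − 19.6875)² / 19.6875 = 0.0050
χ² = 0.1307 + 0.2224 + 0.0050 = 0.3581 ≈ 0.358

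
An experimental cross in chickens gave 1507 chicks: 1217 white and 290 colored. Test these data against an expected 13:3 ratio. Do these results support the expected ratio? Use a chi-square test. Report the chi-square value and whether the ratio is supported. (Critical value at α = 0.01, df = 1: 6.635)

0.241; consistent

Expected counts for N = 1507 under a 13:3 ratio (total parts = 16):
  white: 1507 × 13/16 = 1224.4375
  colored: 1507 × 3/16 = 282.5625
χ² = Σ (O − E)² / E
  white: (1217 − 1224.4375)² / 1224.4375 = 0.0452
  colored: (290 − 282.5625)² / 282.5625 = 0.1958
χ² = 0.0452 + 0.1958 = 0.241
Degrees of freedom = 2 − 1 = 1; critical value at α = 0.01 is 6.635.
Since 0.241 < 6.635, we fail to reject the null hypothesis — the data are consistent with the 13:3 ratio.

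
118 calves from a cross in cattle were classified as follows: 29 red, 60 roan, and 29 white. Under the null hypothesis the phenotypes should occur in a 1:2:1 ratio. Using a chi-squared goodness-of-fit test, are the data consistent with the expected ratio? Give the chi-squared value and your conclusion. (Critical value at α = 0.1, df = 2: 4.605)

0.034; consistent

Total ratio parts = 4. Expected numbers out of 118:
  red: 118 × 1/4 = 29.5
  roan: 118 × 2/4 = 59
  white: 118 × 1/4 = 29.5
χ² = Σ (O − E)² / E
  red: (29 − 29.5)² / 29.5 = 0.0085
  roan: (60 − 59)² / 59 = 0.0169
  white: (29 − 29.5)² / 29.5 = 0.0085
χ² = 0.0085 + 0.0169 + 0.0085 = 0.0339 ≈ 0.034
Degrees of freedom = 3 − 1 = 2; critical value at α = 0.1 is 4.605.
Since 0.034 < 4.605, we fail to reject the null hypothesis — the data are consistent with the 1:2:1 ratio.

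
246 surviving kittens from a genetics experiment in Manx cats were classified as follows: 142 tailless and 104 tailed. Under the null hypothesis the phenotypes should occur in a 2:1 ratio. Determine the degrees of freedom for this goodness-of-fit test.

A goodness-of-fit test with 2 phenotype classes has df = 2 − 1 = 1.

1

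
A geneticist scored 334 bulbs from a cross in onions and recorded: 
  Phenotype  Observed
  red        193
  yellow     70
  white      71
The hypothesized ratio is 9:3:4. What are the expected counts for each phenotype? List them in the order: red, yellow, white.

Expected counts for N = 334 under a 9:3:4 ratio (total parts = 16):
  red: 334 × 9/16 = 187.875
  yellow: 334 × 3/16 = 62.625
  white: 334 × 4/16 = 83.5

187.875, 62.625, 83.5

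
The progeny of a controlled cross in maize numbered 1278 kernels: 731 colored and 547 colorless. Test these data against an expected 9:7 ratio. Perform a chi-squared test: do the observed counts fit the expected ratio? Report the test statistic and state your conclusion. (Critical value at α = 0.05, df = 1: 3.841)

Expected counts for N = 1278 under a 9:7 ratio (total parts = 16):
  colored: 1278 × 9/16 = 718.875
  colorless: 1278 × 7/16 = 559.125
χ² = Σ (O − E)² / E
  colored: (731 − 718.875)² / 718.875 = 0.2045
  colorless: (547 − 559.125)² / 559.125 = 0.2629
χ² = 0.2045 + 0.2629 = 0.4674 ≈ 0.467
Degrees of freedom = 2 − 1 = 1; critical value at α = 0.05 is 3.841.
Since 0.467 < 3.841, we fail to reject the null hypothesis — the data are consistent with the 9:7 ratio.

0.467; consistent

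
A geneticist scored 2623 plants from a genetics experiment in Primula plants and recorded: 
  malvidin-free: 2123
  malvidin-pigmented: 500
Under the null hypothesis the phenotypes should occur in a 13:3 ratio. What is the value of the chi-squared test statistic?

Total ratio parts = 16. Expected numbers out of 2623:
  malvidin-free: 2623 × 13/16 = 2131.1875
  malvidin-pigmented: 2623 × 3/16 = 491.8125
χ² = Σ (O − E)² / E
  malvidin-free: (2123 − 2131.1875)² / 2131.1875 = 0.0315
  malvidin-pigmented: (500 − 491.8125)² / 491.8125 = 0.1363
χ² = 0.0315 + 0.1363 = 0.1678 ≈ 0.168

0.168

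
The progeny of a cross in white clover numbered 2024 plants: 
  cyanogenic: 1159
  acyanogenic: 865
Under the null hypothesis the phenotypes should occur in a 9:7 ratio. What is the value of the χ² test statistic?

0.844

Under the 9:7 hypothesis (Σ ratio = 16, N = 2024):
  cyanogenic: 2024 × 9/16 = 1138.5
  acyanogenic: 2024 × 7/16 = 885.5
χ² = Σ (O − E)² / E
  cyanogenic: (1159 − 1138.5)² / 1138.5 = 0.3691
  acyanogenic: (865 − 885.5)² / 885.5 = 0.4746
χ² = 0.3691 + 0.4746 = 0.8437 ≈ 0.844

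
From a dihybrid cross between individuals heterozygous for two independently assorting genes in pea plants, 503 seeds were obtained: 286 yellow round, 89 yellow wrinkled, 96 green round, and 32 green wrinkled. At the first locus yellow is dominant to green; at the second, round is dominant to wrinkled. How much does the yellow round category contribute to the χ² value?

A dihybrid F₂ with independent assortment and complete dominance at both loci gives a 9:3:3:1 phenotypic ratio.
The 9:3:3:1 ratio has 16 parts, so with N = 503 the expected counts are:
  yellow round: 503 × 9/16 = 282.9375
  yellow wrinkled: 503 × 3/16 = 94.3125
  green round: 503 × 3/16 = 94.3125
  green wrinkled: 503 × 1/16 = 31.4375
Contribution of yellow round: (286 − 282.9375)² / 282.9375 = 0.0331

0.033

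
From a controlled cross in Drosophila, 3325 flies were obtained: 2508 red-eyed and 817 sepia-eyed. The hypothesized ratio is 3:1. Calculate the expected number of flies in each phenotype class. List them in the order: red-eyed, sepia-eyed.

The 3:1 ratio has 4 parts, so with N = 3325 the expected counts are:
  red-eyed: 3325 × 3/4 = 2493.75
  sepia-eyed: 3325 × 1/4 = 831.25

2493.75, 831.25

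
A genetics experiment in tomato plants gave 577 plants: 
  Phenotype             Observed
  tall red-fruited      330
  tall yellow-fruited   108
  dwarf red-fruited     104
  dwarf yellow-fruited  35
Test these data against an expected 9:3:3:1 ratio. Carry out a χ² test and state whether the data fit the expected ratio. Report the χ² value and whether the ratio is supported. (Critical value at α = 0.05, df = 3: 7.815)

Total ratio parts = 16. Expected numbers out of 577:
  tall red-fruited: 577 × 9/16 = 324.5625
  tall yellow-fruited: 577 × 3/16 = 108.1875
  dwarf red-fruited: 577 × 3/16 = 108.1875
  dwarf yellow-fruited: 577 × 1/16 = 36.0625
χ² = Σ (O − E)² / E
  tall red-fruited: (330 − 324.5625)² / 324.5625 = 0.0911
  tall yellow-fruited: (108 − 108.1875)² / 108.1875 = 0.0003
  dwarf red-fruited: (104 − 108.1875)² / 108.1875 = 0.1621
  dwarf yellow-fruited: (35 − 36.0625)² / 36.0625 = 0.0313
χ² = 0.0911 + 0.0003 + 0.1621 + 0.0313 = 0.2848 ≈ 0.285
Degrees of freedom = 4 − 1 = 3; critical value at α = 0.05 is 7.815.
Since 0.285 < 7.815, we fail to reject the null hypothesis — the data are consistent with the 9:3:3:1 ratio.

0.285; consistent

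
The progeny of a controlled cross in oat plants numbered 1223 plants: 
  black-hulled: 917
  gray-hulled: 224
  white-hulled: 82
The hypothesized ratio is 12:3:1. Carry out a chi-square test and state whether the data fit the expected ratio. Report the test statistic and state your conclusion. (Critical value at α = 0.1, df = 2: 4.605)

0.528; consistent

Total ratio parts = 16. Expected numbers out of 1223:
  black-hulled: 1223 × 12/16 = 917.25
  gray-hulled: 1223 × 3/16 = 229.3125
  white-hulled: 1223 × 1/16 = 76.4375
χ² = Σ (O − E)² / E
  black-hulled: (917 − 917.25)² / 917.25 = 0.0001
  gray-hulled: (224 − 229.3125)² / 229.3125 = 0.1231
  white-hulled: (82 − 76.4375)² / 76.4375 = 0.4048
χ² = 0.0001 + 0.1231 + 0.4048 = 0.528
Degrees of freedom = 3 − 1 = 2; critical value at α = 0.1 is 4.605.
Since 0.528 < 4.605, we fail to reject the null hypothesis — the data are consistent with the 12:3:1 ratio.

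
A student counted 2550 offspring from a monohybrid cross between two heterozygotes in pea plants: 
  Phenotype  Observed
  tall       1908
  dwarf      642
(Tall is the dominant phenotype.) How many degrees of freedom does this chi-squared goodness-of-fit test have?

1

For a monohybrid cross between heterozygotes with complete dominance, the expected phenotypic ratio is 3:1.
A goodness-of-fit test with 2 phenotype classes has df = 2 − 1 = 1.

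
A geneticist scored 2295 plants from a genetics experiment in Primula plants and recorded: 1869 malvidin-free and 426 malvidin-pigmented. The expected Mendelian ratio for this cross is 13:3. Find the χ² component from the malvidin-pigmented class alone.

0.043

The 13:3 ratio has 16 parts, so with N = 2295 the expected counts are:
  malvidin-free: 2295 × 13/16 = 1864.6875
  malvidin-pigmented: 2295 × 3/16 = 430.3125
Contribution of malvidin-pigmented: (426 − 430.3125)² / 430.3125 = 0.0432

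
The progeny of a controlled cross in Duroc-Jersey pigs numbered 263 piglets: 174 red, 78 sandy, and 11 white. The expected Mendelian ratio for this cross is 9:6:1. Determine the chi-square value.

Expected counts for N = 263 under a 9:6:1 ratio (total parts = 16):
  red: 263 × 9/16 = 147.9375
  sandy: 263 × 6/16 = 98.625
  white: 263 × 1/16 = 16.4375
χ² = Σ (O − E)² / E
  red: (174 − 147.9375)² / 147.9375 = 4.5915
  sandy: (78 − 98.625)² / 98.625 = 4.3132
  white: (11 − 16.4375)² / 16.4375 = 1.7987
χ² = 4.5915 + 4.3132 + 1.7987 = 10.7034 ≈ 10.703

10.703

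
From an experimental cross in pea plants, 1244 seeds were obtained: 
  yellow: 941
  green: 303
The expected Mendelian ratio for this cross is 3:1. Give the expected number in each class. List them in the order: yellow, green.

Total ratio parts = 4. Expected numbers out of 1244:
  yellow: 1244 × 3/4 = 933
  green: 1244 × 1/4 = 311

933, 311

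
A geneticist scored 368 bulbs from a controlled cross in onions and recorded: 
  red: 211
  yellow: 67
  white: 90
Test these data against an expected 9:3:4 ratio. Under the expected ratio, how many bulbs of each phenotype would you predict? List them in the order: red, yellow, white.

207, 69, 92

Under the 9:3:4 hypothesis (Σ ratio = 16, N = 368):
  red: 368 × 9/16 = 207
  yellow: 368 × 3/16 = 69
  white: 368 × 4/16 = 92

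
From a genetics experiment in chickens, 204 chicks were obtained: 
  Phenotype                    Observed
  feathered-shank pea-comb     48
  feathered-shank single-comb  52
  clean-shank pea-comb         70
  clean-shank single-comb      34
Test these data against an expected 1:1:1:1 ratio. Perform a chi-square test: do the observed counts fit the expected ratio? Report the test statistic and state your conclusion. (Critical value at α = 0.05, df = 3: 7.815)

The 1:1:1:1 ratio has 4 parts, so with N = 204 the expected counts are:
  feathered-shank pea-comb: 204 × 1/4 = 51
  feathered-shank single-comb: 204 × 1/4 = 51
  clean-shank pea-comb: 204 × 1/4 = 51
  clean-shank single-comb: 204 × 1/4 = 51
χ² = Σ (O − E)² / E
  feathered-shank pea-comb: (48 − 51)² / 51 = 0.1765
  feathered-shank single-comb: (52 − 51)² / 51 = 0.0196
  clean-shank pea-comb: (70 − 51)² / 51 = 7.0784
  clean-shank single-comb: (34 − 51)² / 51 = 5.6667
χ² = 0.1765 + 0.0196 + 7.0784 + 5.6667 = 12.9412 ≈ 12.941
Degrees of freedom = 4 − 1 = 3; critical value at α = 0.05 is 7.815.
Since 12.941 > 7.815, we reject the null hypothesis — the data do not fit the 1:1:1:1 ratio.

12.941; not consistent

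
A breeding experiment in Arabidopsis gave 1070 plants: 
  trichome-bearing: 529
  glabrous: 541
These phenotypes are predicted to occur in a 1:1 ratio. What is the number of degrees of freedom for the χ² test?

A goodness-of-fit test with 2 phenotype classes has df = 2 − 1 = 1.

1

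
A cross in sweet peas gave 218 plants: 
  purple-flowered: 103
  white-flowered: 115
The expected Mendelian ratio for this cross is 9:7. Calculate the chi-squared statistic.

7.179

Total ratio parts = 16. Expected numbers out of 218:
  purple-flowered: 218 × 9/16 = 122.625
  white-flowered: 218 × 7/16 = 95.375
χ² = Σ (O − E)² / E
  purple-flowered: (103 − 122.625)² / 122.625 = 3.1408
  white-flowered: (115 − 95.375)² / 95.375 = 4.0382
χ² = 3.1408 + 4.0382 = 7.179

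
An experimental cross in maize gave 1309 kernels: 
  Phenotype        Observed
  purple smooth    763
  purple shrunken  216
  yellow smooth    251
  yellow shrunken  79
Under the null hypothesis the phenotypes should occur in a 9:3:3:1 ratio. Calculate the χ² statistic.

4.721

Expected counts for N = 1309 under a 9:3:3:1 ratio (total parts = 16):
  purple smooth: 1309 × 9/16 = 736.3125
  purple shrunken: 1309 × 3/16 = 245.4375
  yellow smooth: 1309 × 3/16 = 245.4375
  yellow shrunken: 1309 × 1/16 = 81.8125
χ² = Σ (O − E)² / E
  purple smooth: (763 − 736.3125)² / 736.3125 = 0.9673
  purple shrunken: (216 − 245.4375)² / 245.4375 = 3.5307
  yellow smooth: (251 − 245.4375)² / 245.4375 = 0.1261
  yellow shrunken: (79 − 81.8125)² / 81.8125 = 0.0967
χ² = 0.9673 + 3.5307 + 0.1261 + 0.0967 = 4.7208 ≈ 4.721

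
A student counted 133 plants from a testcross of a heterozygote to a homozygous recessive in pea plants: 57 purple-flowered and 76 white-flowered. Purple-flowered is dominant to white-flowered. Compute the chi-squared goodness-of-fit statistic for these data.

A testcross of a heterozygote (Aa × aa) gives a 1:1 phenotypic ratio.
Expected counts for N = 133 under a 1:1 ratio (total parts = 2):
  purple-flowered: 133 × 1/2 = 66.5
  white-flowered: 133 × 1/2 = 66.5
χ² = Σ (O − E)² / E
  purple-flowered: (57 − 66.5)² / 66.5 = 1.3571
  white-flowered: (76 − 66.5)² / 66.5 = 1.3571
χ² = 1.3571 + 1.3571 = 2.7142 ≈ 2.714

2.714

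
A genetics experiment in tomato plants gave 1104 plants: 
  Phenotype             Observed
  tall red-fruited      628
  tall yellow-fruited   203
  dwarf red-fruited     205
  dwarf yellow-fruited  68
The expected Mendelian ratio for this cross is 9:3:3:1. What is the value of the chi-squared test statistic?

0.190

The 9:3:3:1 ratio has 16 parts, so with N = 1104 the expected counts are:
  tall red-fruited: 1104 × 9/16 = 621
  tall yellow-fruited: 1104 × 3/16 = 207
  dwarf red-fruited: 1104 × 3/16 = 207
  dwarf yellow-fruited: 1104 × 1/16 = 69
χ² = Σ (O − E)² / E
  tall red-fruited: (628 − 621)² / 621 = 0.0789
  tall yellow-fruited: (203 − 207)² / 207 = 0.0773
  dwarf red-fruited: (205 − 207)² / 207 = 0.0193
  dwarf yellow-fruited: (68 − 69)² / 69 = 0.0145
χ² = 0.0789 + 0.0773 + 0.0193 + 0.0145 = 0.190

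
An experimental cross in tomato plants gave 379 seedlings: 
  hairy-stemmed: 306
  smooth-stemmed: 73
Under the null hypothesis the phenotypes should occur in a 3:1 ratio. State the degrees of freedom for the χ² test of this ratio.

A goodness-of-fit test with 2 phenotype classes has df = 2 − 1 = 1.

1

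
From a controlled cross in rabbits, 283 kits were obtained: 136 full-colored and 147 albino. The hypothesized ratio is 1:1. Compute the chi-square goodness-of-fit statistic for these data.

0.428

Expected counts for N = 283 under a 1:1 ratio (total parts = 2):
  full-colored: 283 × 1/2 = 141.5
  albino: 283 × 1/2 = 141.5
χ² = Σ (O − E)² / E
  full-colored: (136 − 141.5)² / 141.5 = 0.2138
  albino: (147 − 141.5)² / 141.5 = 0.2138
χ² = 0.2138 + 0.2138 = 0.4276 ≈ 0.428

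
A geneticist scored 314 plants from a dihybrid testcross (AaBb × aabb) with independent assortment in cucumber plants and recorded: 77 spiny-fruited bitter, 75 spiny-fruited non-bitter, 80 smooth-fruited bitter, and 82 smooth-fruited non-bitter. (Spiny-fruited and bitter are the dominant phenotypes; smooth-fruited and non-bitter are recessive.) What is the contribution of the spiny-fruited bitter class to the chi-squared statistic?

0.029

A dihybrid testcross with independent assortment gives a 1:1:1:1 ratio.
Under the 1:1:1:1 hypothesis (Σ ratio = 4, N = 314):
  spiny-fruited bitter: 314 × 1/4 = 78.5
  spiny-fruited non-bitter: 314 × 1/4 = 78.5
  smooth-fruited bitter: 314 × 1/4 = 78.5
  smooth-fruited non-bitter: 314 × 1/4 = 78.5
Contribution of spiny-fruited bitter: (77 − 78.5)² / 78.5 = 0.0287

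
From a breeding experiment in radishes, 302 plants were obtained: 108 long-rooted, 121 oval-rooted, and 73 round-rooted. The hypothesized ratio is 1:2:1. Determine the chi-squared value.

20.033

The 1:2:1 ratio has 4 parts, so with N = 302 the expected counts are:
  long-rooted: 302 × 1/4 = 75.5
  oval-rooted: 302 × 2/4 = 151
  round-rooted: 302 × 1/4 = 75.5
χ² = Σ (O − E)² / E
  long-rooted: (108 − 75.5)² / 75.5 = 13.9901
  oval-rooted: (121 − 151)² / 151 = 5.9603
  round-rooted: (73 − 75.5)² / 75.5 = 0.0828
χ² = 13.9901 + 5.9603 + 0.0828 = 20.0332 ≈ 20.033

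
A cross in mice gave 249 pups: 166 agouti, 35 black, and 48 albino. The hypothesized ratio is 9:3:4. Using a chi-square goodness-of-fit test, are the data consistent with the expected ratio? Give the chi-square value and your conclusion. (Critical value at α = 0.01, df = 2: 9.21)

10.991; not consistent

The 9:3:4 ratio has 16 parts, so with N = 249 the expected counts are:
  agouti: 249 × 9/16 = 140.0625
  black: 249 × 3/16 = 46.6875
  albino: 249 × 4/16 = 62.25
χ² = Σ (O − E)² / E
  agouti: (166 − 140.0625)² / 140.0625 = 4.8032
  black: (35 − 46.6875)² / 46.6875 = 2.9258
  albino: (48 − 62.25)² / 62.25 = 3.2620
χ² = 4.8032 + 2.9258 + 3.2620 = 10.991
Degrees of freedom = 3 − 1 = 2; critical value at α = 0.01 is 9.21.
Since 10.991 > 9.21, we reject the null hypothesis — the data do not fit the 9:3:4 ratio.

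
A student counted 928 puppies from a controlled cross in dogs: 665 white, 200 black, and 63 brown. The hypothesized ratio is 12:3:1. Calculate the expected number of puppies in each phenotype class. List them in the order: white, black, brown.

696, 174, 58

Expected counts for N = 928 under a 12:3:1 ratio (total parts = 16):
  white: 928 × 12/16 = 696
  black: 928 × 3/16 = 174
  brown: 928 × 1/16 = 58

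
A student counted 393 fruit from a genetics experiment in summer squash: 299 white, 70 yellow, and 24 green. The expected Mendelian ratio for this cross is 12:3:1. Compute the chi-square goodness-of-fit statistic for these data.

0.259

Under the 12:3:1 hypothesis (Σ ratio = 16, N = 393):
  white: 393 × 12/16 = 294.75
  yellow: 393 × 3/16 = 73.6875
  green: 393 × 1/16 = 24.5625
χ² = Σ (O − E)² / E
  white: (299 − 294.75)² / 294.75 = 0.0613
  yellow: (70 − 73.6875)² / 73.6875 = 0.1845
  green: (24 − 24.5625)² / 24.5625 = 0.0129
χ² = 0.0613 + 0.1845 + 0.0129 = 0.2587 ≈ 0.259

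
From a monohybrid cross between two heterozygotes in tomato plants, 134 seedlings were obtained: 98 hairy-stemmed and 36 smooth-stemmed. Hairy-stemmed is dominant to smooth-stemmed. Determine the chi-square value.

0.249

For a monohybrid cross between heterozygotes with complete dominance, the expected phenotypic ratio is 3:1.
The 3:1 ratio has 4 parts, so with N = 134 the expected counts are:
  hairy-stemmed: 134 × 3/4 = 100.5
  smooth-stemmed: 134 × 1/4 = 33.5
χ² = Σ (O − E)² / E
  hairy-stemmed: (98 − 100.5)² / 100.5 = 0.0622
  smooth-stemmed: (36 − 33.5)² / 33.5 = 0.1866
χ² = 0.0622 + 0.1866 = 0.2488 ≈ 0.249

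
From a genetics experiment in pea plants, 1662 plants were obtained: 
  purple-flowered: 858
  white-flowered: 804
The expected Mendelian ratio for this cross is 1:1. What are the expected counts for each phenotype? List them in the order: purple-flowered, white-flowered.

831, 831

Under the 1:1 hypothesis (Σ ratio = 2, N = 1662):
  purple-flowered: 1662 × 1/2 = 831
  white-flowered: 1662 × 1/2 = 831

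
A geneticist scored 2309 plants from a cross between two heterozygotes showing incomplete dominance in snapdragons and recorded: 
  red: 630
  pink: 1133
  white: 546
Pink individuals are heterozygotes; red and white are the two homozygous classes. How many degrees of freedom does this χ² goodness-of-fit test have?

2

With incomplete dominance, a heterozygote × heterozygote cross gives a 1:2:1 phenotypic ratio.
A goodness-of-fit test with 3 phenotype classes has df = 3 − 1 = 2.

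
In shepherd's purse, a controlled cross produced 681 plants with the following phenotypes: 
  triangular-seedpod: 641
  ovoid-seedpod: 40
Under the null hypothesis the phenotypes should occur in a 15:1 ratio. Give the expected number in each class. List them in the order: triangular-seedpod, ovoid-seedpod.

638.4375, 42.5625

Total ratio parts = 16. Expected numbers out of 681:
  triangular-seedpod: 681 × 15/16 = 638.4375
  ovoid-seedpod: 681 × 1/16 = 42.5625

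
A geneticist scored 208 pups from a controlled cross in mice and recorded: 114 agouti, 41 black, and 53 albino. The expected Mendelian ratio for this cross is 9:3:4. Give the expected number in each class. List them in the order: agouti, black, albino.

117, 39, 52

Total ratio parts = 16. Expected numbers out of 208:
  agouti: 208 × 9/16 = 117
  black: 208 × 3/16 = 39
  albino: 208 × 4/16 = 52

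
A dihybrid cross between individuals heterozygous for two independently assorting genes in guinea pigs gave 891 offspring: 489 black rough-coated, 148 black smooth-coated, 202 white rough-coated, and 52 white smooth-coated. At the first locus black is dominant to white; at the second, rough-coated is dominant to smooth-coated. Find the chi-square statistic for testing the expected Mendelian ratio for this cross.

10.022

A dihybrid F₂ with independent assortment and complete dominance at both loci gives a 9:3:3:1 phenotypic ratio.
Total ratio parts = 16. Expected numbers out of 891:
  black rough-coated: 891 × 9/16 = 501.1875
  black smooth-coated: 891 × 3/16 = 167.0625
  white rough-coated: 891 × 3/16 = 167.0625
  white smooth-coated: 891 × 1/16 = 55.6875
χ² = Σ (O − E)² / E
  black rough-coated: (489 − 501.1875)² / 501.1875 = 0.2964
  black smooth-coated: (148 − 167.0625)² / 167.0625 = 2.1751
  white rough-coated: (202 − 167.0625)² / 167.0625 = 7.3064
  white smooth-coated: (52 − 55.6875)² / 55.6875 = 0.2442
χ² = 0.2964 + 2.1751 + 7.3064 + 0.2442 = 10.0221 ≈ 10.022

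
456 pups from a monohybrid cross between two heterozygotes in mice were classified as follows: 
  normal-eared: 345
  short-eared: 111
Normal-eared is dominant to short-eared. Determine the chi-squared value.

For a monohybrid cross between heterozygotes with complete dominance, the expected phenotypic ratio is 3:1.
Expected counts for N = 456 under a 3:1 ratio (total parts = 4):
  normal-eared: 456 × 3/4 = 342
  short-eared: 456 × 1/4 = 114
χ² = Σ (O − E)² / E
  normal-eared: (345 − 342)² / 342 = 0.0263
  short-eared: (111 − 114)² / 114 = 0.0789
χ² = 0.0263 + 0.0789 = 0.1052 ≈ 0.105

0.105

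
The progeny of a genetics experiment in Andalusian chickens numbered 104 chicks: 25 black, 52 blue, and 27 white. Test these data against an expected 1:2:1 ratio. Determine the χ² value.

0.077

Expected counts for N = 104 under a 1:2:1 ratio (total parts = 4):
  black: 104 × 1/4 = 26
  blue: 104 × 2/4 = 52
  white: 104 × 1/4 = 26
χ² = Σ (O − E)² / E
  black: (25 − 26)² / 26 = 0.0385
  blue: (52 − 52)² / 52 = 0.0000
  white: (27 − 26)² / 26 = 0.0385
χ² = 0.0385 + 0.0000 + 0.0385 = 0.077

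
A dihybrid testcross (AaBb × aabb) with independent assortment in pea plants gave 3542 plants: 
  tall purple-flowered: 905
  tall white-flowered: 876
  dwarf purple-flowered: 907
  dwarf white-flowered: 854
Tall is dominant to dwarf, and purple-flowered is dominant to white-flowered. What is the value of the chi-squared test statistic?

A dihybrid testcross with independent assortment gives a 1:1:1:1 ratio.
The 1:1:1:1 ratio has 4 parts, so with N = 3542 the expected counts are:
  tall purple-flowered: 3542 × 1/4 = 885.5
  tall white-flowered: 3542 × 1/4 = 885.5
  dwarf purple-flowered: 3542 × 1/4 = 885.5
  dwarf white-flowered: 3542 × 1/4 = 885.5
χ² = Σ (O − E)² / E
  tall purple-flowered: (905 − 885.5)² / 885.5 = 0.4294
  tall white-flowered: (876 − 885.5)² / 885.5 = 0.1019
  dwarf purple-flowered: (907 − 885.5)² / 885.5 = 0.5220
  dwarf white-flowered: (854 − 885.5)² / 885.5 = 1.1206
χ² = 0.4294 + 0.1019 + 0.5220 + 1.1206 = 2.1739 ≈ 2.174

2.174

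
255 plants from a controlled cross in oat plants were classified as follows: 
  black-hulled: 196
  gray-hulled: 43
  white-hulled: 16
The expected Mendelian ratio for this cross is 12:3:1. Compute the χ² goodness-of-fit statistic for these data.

Total ratio parts = 16. Expected numbers out of 255:
  black-hulled: 255 × 12/16 = 191.25
  gray-hulled: 255 × 3/16 = 47.8125
  white-hulled: 255 × 1/16 = 15.9375
χ² = Σ (O − E)² / E
  black-hulled: (196 − 191.25)² / 191.25 = 0.1180
  gray-hulled: (43 − 47.8125)² / 47.8125 = 0.4844
  white-hulled: (16 − 15.9375)² / 15.9375 = 0.0002
χ² = 0.1180 + 0.4844 + 0.0002 = 0.6026 ≈ 0.603

0.603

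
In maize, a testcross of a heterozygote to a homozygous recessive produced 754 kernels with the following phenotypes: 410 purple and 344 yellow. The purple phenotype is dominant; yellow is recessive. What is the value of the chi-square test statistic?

5.777

A testcross of a heterozygote (Aa × aa) gives a 1:1 phenotypic ratio.
The 1:1 ratio has 2 parts, so with N = 754 the expected counts are:
  purple: 754 × 1/2 = 377
  yellow: 754 × 1/2 = 377
χ² = Σ (O − E)² / E
  purple: (410 − 377)² / 377 = 2.8886
  yellow: (344 − 377)² / 377 = 2.8886
χ² = 2.8886 + 2.8886 = 5.7772 ≈ 5.777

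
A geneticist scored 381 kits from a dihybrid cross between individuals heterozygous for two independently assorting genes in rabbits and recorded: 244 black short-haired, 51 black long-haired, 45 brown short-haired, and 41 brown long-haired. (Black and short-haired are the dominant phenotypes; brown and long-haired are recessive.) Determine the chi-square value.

32.149

A dihybrid F₂ with independent assortment and complete dominance at both loci gives a 9:3:3:1 phenotypic ratio.
Expected counts for N = 381 under a 9:3:3:1 ratio (total parts = 16):
  black short-haired: 381 × 9/16 = 214.3125
  black long-haired: 381 × 3/16 = 71.4375
  brown short-haired: 381 × 3/16 = 71.4375
  brown long-haired: 381 × 1/16 = 23.8125
χ² = Σ (O − E)² / E
  black short-haired: (244 − 214.3125)² / 214.3125 = 4.1124
  black long-haired: (51 − 71.4375)² / 71.4375 = 5.8469
  brown short-haired: (45 − 71.4375)² / 71.4375 = 9.7840
  brown long-haired: (41 − 23.8125)² / 23.8125 = 12.4057
χ² = 4.1124 + 5.8469 + 9.7840 + 12.4057 = 32.149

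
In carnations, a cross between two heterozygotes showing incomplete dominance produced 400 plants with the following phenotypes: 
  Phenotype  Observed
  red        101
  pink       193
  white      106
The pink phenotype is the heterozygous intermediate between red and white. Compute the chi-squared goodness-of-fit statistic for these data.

0.615

With incomplete dominance, a heterozygote × heterozygote cross gives a 1:2:1 phenotypic ratio.
Total ratio parts = 4. Expected numbers out of 400:
  red: 400 × 1/4 = 100
  pink: 400 × 2/4 = 200
  white: 400 × 1/4 = 100
χ² = Σ (O − E)² / E
  red: (101 − 100)² / 100 = 0.0100
  pink: (193 − 200)² / 200 = 0.2450
  white: (106 − 100)² / 100 = 0.3600
χ² = 0.0100 + 0.2450 + 0.3600 = 0.615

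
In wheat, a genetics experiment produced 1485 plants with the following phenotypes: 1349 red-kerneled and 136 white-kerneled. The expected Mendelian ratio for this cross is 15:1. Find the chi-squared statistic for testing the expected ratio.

21.436

Under the 15:1 hypothesis (Σ ratio = 16, N = 1485):
  red-kerneled: 1485 × 15/16 = 1392.1875
  white-kerneled: 1485 × 1/16 = 92.8125
χ² = Σ (O − E)² / E
  red-kerneled: (1349 − 1392.1875)² / 1392.1875 = 1.3397
  white-kerneled: (136 − 92.8125)² / 92.8125 = 20.0960
χ² = 1.3397 + 20.0960 = 21.4357 ≈ 21.436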